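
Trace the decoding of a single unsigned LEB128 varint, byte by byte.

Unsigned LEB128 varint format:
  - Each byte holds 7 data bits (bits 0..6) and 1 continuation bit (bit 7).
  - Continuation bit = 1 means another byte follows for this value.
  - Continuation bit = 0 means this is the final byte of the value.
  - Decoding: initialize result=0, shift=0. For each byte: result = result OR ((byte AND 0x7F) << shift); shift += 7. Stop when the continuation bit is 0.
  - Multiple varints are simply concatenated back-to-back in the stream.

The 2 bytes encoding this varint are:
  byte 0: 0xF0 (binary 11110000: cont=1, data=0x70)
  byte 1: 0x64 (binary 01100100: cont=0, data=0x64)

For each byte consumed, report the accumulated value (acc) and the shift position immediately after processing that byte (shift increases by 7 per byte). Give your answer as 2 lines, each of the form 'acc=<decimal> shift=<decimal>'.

Answer: acc=112 shift=7
acc=12912 shift=14

Derivation:
byte 0=0xF0: payload=0x70=112, contrib = 112<<0 = 112; acc -> 112, shift -> 7
byte 1=0x64: payload=0x64=100, contrib = 100<<7 = 12800; acc -> 12912, shift -> 14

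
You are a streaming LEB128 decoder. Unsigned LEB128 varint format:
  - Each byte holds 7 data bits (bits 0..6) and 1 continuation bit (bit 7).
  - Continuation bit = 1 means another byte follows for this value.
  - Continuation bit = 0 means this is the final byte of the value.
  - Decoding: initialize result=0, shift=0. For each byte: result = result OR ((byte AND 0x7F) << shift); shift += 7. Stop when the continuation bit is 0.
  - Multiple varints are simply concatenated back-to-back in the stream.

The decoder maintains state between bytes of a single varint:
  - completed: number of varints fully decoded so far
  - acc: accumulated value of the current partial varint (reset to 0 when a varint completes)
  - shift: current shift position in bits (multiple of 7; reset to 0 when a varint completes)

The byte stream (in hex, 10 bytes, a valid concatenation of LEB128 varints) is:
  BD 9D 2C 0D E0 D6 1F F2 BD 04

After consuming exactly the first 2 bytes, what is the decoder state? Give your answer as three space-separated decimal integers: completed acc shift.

byte[0]=0xBD cont=1 payload=0x3D: acc |= 61<<0 -> completed=0 acc=61 shift=7
byte[1]=0x9D cont=1 payload=0x1D: acc |= 29<<7 -> completed=0 acc=3773 shift=14

Answer: 0 3773 14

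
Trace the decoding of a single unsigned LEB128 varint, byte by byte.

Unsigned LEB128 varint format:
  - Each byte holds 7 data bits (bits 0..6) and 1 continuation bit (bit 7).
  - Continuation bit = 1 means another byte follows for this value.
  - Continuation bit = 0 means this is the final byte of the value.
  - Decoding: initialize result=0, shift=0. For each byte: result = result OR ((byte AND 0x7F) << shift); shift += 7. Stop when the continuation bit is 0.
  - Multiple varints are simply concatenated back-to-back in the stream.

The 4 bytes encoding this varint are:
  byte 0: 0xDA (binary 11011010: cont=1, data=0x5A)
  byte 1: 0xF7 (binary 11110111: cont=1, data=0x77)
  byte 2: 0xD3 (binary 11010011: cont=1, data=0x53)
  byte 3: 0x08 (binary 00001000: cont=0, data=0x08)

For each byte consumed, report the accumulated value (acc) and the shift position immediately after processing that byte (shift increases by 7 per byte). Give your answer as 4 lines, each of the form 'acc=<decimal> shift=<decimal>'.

Answer: acc=90 shift=7
acc=15322 shift=14
acc=1375194 shift=21
acc=18152410 shift=28

Derivation:
byte 0=0xDA: payload=0x5A=90, contrib = 90<<0 = 90; acc -> 90, shift -> 7
byte 1=0xF7: payload=0x77=119, contrib = 119<<7 = 15232; acc -> 15322, shift -> 14
byte 2=0xD3: payload=0x53=83, contrib = 83<<14 = 1359872; acc -> 1375194, shift -> 21
byte 3=0x08: payload=0x08=8, contrib = 8<<21 = 16777216; acc -> 18152410, shift -> 28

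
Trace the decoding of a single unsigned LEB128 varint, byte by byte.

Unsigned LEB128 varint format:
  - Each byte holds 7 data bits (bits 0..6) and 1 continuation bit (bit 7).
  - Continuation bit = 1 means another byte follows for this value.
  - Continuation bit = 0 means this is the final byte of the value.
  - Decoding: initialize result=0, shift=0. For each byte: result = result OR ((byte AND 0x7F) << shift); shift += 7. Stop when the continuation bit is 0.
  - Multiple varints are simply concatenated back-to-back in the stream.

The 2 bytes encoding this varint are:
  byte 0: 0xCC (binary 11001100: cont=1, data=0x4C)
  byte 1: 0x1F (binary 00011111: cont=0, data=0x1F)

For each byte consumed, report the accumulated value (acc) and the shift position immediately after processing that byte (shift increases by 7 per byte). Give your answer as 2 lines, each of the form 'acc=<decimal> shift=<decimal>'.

Answer: acc=76 shift=7
acc=4044 shift=14

Derivation:
byte 0=0xCC: payload=0x4C=76, contrib = 76<<0 = 76; acc -> 76, shift -> 7
byte 1=0x1F: payload=0x1F=31, contrib = 31<<7 = 3968; acc -> 4044, shift -> 14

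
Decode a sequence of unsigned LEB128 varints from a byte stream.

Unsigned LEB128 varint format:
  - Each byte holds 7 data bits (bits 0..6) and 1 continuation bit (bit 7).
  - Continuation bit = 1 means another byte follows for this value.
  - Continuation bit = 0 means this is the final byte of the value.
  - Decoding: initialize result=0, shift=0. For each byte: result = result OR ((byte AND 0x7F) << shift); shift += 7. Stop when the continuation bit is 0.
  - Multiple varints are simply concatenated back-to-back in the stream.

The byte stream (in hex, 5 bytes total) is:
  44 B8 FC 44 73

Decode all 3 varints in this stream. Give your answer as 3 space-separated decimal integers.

Answer: 68 1130040 115

Derivation:
  byte[0]=0x44 cont=0 payload=0x44=68: acc |= 68<<0 -> acc=68 shift=7 [end]
Varint 1: bytes[0:1] = 44 -> value 68 (1 byte(s))
  byte[1]=0xB8 cont=1 payload=0x38=56: acc |= 56<<0 -> acc=56 shift=7
  byte[2]=0xFC cont=1 payload=0x7C=124: acc |= 124<<7 -> acc=15928 shift=14
  byte[3]=0x44 cont=0 payload=0x44=68: acc |= 68<<14 -> acc=1130040 shift=21 [end]
Varint 2: bytes[1:4] = B8 FC 44 -> value 1130040 (3 byte(s))
  byte[4]=0x73 cont=0 payload=0x73=115: acc |= 115<<0 -> acc=115 shift=7 [end]
Varint 3: bytes[4:5] = 73 -> value 115 (1 byte(s))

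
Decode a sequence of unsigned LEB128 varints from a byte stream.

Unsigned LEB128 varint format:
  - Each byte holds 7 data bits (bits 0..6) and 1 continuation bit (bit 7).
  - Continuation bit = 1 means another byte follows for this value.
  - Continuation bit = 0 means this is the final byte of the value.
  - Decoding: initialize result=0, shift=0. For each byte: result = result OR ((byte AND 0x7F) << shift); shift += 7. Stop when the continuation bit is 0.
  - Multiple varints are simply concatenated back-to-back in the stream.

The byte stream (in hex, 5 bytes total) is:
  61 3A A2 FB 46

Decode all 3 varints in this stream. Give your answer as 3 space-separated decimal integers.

Answer: 97 58 1162658

Derivation:
  byte[0]=0x61 cont=0 payload=0x61=97: acc |= 97<<0 -> acc=97 shift=7 [end]
Varint 1: bytes[0:1] = 61 -> value 97 (1 byte(s))
  byte[1]=0x3A cont=0 payload=0x3A=58: acc |= 58<<0 -> acc=58 shift=7 [end]
Varint 2: bytes[1:2] = 3A -> value 58 (1 byte(s))
  byte[2]=0xA2 cont=1 payload=0x22=34: acc |= 34<<0 -> acc=34 shift=7
  byte[3]=0xFB cont=1 payload=0x7B=123: acc |= 123<<7 -> acc=15778 shift=14
  byte[4]=0x46 cont=0 payload=0x46=70: acc |= 70<<14 -> acc=1162658 shift=21 [end]
Varint 3: bytes[2:5] = A2 FB 46 -> value 1162658 (3 byte(s))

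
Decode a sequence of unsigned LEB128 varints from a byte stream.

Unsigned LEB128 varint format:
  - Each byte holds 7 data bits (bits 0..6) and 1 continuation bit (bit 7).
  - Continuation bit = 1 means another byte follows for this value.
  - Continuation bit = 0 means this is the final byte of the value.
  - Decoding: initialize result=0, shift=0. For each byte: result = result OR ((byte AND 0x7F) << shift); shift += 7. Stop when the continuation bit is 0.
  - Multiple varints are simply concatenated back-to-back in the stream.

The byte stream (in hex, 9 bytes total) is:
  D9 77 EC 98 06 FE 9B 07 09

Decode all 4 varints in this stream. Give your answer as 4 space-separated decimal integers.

Answer: 15321 101484 118270 9

Derivation:
  byte[0]=0xD9 cont=1 payload=0x59=89: acc |= 89<<0 -> acc=89 shift=7
  byte[1]=0x77 cont=0 payload=0x77=119: acc |= 119<<7 -> acc=15321 shift=14 [end]
Varint 1: bytes[0:2] = D9 77 -> value 15321 (2 byte(s))
  byte[2]=0xEC cont=1 payload=0x6C=108: acc |= 108<<0 -> acc=108 shift=7
  byte[3]=0x98 cont=1 payload=0x18=24: acc |= 24<<7 -> acc=3180 shift=14
  byte[4]=0x06 cont=0 payload=0x06=6: acc |= 6<<14 -> acc=101484 shift=21 [end]
Varint 2: bytes[2:5] = EC 98 06 -> value 101484 (3 byte(s))
  byte[5]=0xFE cont=1 payload=0x7E=126: acc |= 126<<0 -> acc=126 shift=7
  byte[6]=0x9B cont=1 payload=0x1B=27: acc |= 27<<7 -> acc=3582 shift=14
  byte[7]=0x07 cont=0 payload=0x07=7: acc |= 7<<14 -> acc=118270 shift=21 [end]
Varint 3: bytes[5:8] = FE 9B 07 -> value 118270 (3 byte(s))
  byte[8]=0x09 cont=0 payload=0x09=9: acc |= 9<<0 -> acc=9 shift=7 [end]
Varint 4: bytes[8:9] = 09 -> value 9 (1 byte(s))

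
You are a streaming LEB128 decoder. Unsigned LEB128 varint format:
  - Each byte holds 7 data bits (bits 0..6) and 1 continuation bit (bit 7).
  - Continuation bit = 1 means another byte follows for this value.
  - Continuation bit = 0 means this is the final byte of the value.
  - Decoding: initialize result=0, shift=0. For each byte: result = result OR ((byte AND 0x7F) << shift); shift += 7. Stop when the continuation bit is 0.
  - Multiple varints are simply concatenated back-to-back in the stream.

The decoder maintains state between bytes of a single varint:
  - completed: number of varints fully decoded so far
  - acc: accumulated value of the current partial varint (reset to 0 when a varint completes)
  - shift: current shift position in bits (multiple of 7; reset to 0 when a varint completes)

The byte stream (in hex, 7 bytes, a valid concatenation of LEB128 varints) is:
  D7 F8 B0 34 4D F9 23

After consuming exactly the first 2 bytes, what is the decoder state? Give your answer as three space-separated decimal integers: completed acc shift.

Answer: 0 15447 14

Derivation:
byte[0]=0xD7 cont=1 payload=0x57: acc |= 87<<0 -> completed=0 acc=87 shift=7
byte[1]=0xF8 cont=1 payload=0x78: acc |= 120<<7 -> completed=0 acc=15447 shift=14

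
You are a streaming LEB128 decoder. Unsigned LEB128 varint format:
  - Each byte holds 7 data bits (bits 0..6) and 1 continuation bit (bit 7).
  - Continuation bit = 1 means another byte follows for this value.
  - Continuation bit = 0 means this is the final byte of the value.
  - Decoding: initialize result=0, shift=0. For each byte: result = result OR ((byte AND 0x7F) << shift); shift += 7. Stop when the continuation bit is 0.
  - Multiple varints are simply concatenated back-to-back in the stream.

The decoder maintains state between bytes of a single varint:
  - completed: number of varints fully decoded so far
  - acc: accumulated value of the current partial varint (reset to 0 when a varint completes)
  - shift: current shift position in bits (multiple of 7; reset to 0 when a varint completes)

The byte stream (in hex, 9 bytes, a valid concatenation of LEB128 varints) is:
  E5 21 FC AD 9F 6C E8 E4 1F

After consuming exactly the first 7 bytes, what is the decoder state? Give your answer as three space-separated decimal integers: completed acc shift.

byte[0]=0xE5 cont=1 payload=0x65: acc |= 101<<0 -> completed=0 acc=101 shift=7
byte[1]=0x21 cont=0 payload=0x21: varint #1 complete (value=4325); reset -> completed=1 acc=0 shift=0
byte[2]=0xFC cont=1 payload=0x7C: acc |= 124<<0 -> completed=1 acc=124 shift=7
byte[3]=0xAD cont=1 payload=0x2D: acc |= 45<<7 -> completed=1 acc=5884 shift=14
byte[4]=0x9F cont=1 payload=0x1F: acc |= 31<<14 -> completed=1 acc=513788 shift=21
byte[5]=0x6C cont=0 payload=0x6C: varint #2 complete (value=227006204); reset -> completed=2 acc=0 shift=0
byte[6]=0xE8 cont=1 payload=0x68: acc |= 104<<0 -> completed=2 acc=104 shift=7

Answer: 2 104 7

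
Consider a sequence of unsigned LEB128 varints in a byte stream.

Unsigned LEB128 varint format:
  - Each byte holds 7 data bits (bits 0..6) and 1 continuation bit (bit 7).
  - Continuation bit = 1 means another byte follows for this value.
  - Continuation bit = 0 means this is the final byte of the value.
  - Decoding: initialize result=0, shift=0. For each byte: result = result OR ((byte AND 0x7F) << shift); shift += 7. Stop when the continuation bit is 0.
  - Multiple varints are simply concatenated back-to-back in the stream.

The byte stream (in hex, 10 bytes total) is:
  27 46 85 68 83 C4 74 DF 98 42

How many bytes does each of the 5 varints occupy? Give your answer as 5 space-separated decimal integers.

Answer: 1 1 2 3 3

Derivation:
  byte[0]=0x27 cont=0 payload=0x27=39: acc |= 39<<0 -> acc=39 shift=7 [end]
Varint 1: bytes[0:1] = 27 -> value 39 (1 byte(s))
  byte[1]=0x46 cont=0 payload=0x46=70: acc |= 70<<0 -> acc=70 shift=7 [end]
Varint 2: bytes[1:2] = 46 -> value 70 (1 byte(s))
  byte[2]=0x85 cont=1 payload=0x05=5: acc |= 5<<0 -> acc=5 shift=7
  byte[3]=0x68 cont=0 payload=0x68=104: acc |= 104<<7 -> acc=13317 shift=14 [end]
Varint 3: bytes[2:4] = 85 68 -> value 13317 (2 byte(s))
  byte[4]=0x83 cont=1 payload=0x03=3: acc |= 3<<0 -> acc=3 shift=7
  byte[5]=0xC4 cont=1 payload=0x44=68: acc |= 68<<7 -> acc=8707 shift=14
  byte[6]=0x74 cont=0 payload=0x74=116: acc |= 116<<14 -> acc=1909251 shift=21 [end]
Varint 4: bytes[4:7] = 83 C4 74 -> value 1909251 (3 byte(s))
  byte[7]=0xDF cont=1 payload=0x5F=95: acc |= 95<<0 -> acc=95 shift=7
  byte[8]=0x98 cont=1 payload=0x18=24: acc |= 24<<7 -> acc=3167 shift=14
  byte[9]=0x42 cont=0 payload=0x42=66: acc |= 66<<14 -> acc=1084511 shift=21 [end]
Varint 5: bytes[7:10] = DF 98 42 -> value 1084511 (3 byte(s))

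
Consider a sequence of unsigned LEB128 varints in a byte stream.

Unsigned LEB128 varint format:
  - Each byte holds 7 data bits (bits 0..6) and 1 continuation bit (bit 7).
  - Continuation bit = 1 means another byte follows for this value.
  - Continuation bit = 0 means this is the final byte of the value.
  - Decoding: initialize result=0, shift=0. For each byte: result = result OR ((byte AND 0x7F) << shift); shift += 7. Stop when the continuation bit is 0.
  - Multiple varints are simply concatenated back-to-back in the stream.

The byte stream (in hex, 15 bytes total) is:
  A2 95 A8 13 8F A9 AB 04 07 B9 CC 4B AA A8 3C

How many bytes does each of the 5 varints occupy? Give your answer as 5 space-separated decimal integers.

  byte[0]=0xA2 cont=1 payload=0x22=34: acc |= 34<<0 -> acc=34 shift=7
  byte[1]=0x95 cont=1 payload=0x15=21: acc |= 21<<7 -> acc=2722 shift=14
  byte[2]=0xA8 cont=1 payload=0x28=40: acc |= 40<<14 -> acc=658082 shift=21
  byte[3]=0x13 cont=0 payload=0x13=19: acc |= 19<<21 -> acc=40503970 shift=28 [end]
Varint 1: bytes[0:4] = A2 95 A8 13 -> value 40503970 (4 byte(s))
  byte[4]=0x8F cont=1 payload=0x0F=15: acc |= 15<<0 -> acc=15 shift=7
  byte[5]=0xA9 cont=1 payload=0x29=41: acc |= 41<<7 -> acc=5263 shift=14
  byte[6]=0xAB cont=1 payload=0x2B=43: acc |= 43<<14 -> acc=709775 shift=21
  byte[7]=0x04 cont=0 payload=0x04=4: acc |= 4<<21 -> acc=9098383 shift=28 [end]
Varint 2: bytes[4:8] = 8F A9 AB 04 -> value 9098383 (4 byte(s))
  byte[8]=0x07 cont=0 payload=0x07=7: acc |= 7<<0 -> acc=7 shift=7 [end]
Varint 3: bytes[8:9] = 07 -> value 7 (1 byte(s))
  byte[9]=0xB9 cont=1 payload=0x39=57: acc |= 57<<0 -> acc=57 shift=7
  byte[10]=0xCC cont=1 payload=0x4C=76: acc |= 76<<7 -> acc=9785 shift=14
  byte[11]=0x4B cont=0 payload=0x4B=75: acc |= 75<<14 -> acc=1238585 shift=21 [end]
Varint 4: bytes[9:12] = B9 CC 4B -> value 1238585 (3 byte(s))
  byte[12]=0xAA cont=1 payload=0x2A=42: acc |= 42<<0 -> acc=42 shift=7
  byte[13]=0xA8 cont=1 payload=0x28=40: acc |= 40<<7 -> acc=5162 shift=14
  byte[14]=0x3C cont=0 payload=0x3C=60: acc |= 60<<14 -> acc=988202 shift=21 [end]
Varint 5: bytes[12:15] = AA A8 3C -> value 988202 (3 byte(s))

Answer: 4 4 1 3 3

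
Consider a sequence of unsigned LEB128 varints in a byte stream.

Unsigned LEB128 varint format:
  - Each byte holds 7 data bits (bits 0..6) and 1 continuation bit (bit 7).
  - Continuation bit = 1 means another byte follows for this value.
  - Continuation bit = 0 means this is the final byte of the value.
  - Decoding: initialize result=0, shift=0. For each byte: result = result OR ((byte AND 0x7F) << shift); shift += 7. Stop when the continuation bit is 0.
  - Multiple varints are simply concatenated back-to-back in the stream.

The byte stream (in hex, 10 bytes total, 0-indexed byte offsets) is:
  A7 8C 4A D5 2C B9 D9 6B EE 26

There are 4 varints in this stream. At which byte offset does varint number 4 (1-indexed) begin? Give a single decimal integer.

  byte[0]=0xA7 cont=1 payload=0x27=39: acc |= 39<<0 -> acc=39 shift=7
  byte[1]=0x8C cont=1 payload=0x0C=12: acc |= 12<<7 -> acc=1575 shift=14
  byte[2]=0x4A cont=0 payload=0x4A=74: acc |= 74<<14 -> acc=1213991 shift=21 [end]
Varint 1: bytes[0:3] = A7 8C 4A -> value 1213991 (3 byte(s))
  byte[3]=0xD5 cont=1 payload=0x55=85: acc |= 85<<0 -> acc=85 shift=7
  byte[4]=0x2C cont=0 payload=0x2C=44: acc |= 44<<7 -> acc=5717 shift=14 [end]
Varint 2: bytes[3:5] = D5 2C -> value 5717 (2 byte(s))
  byte[5]=0xB9 cont=1 payload=0x39=57: acc |= 57<<0 -> acc=57 shift=7
  byte[6]=0xD9 cont=1 payload=0x59=89: acc |= 89<<7 -> acc=11449 shift=14
  byte[7]=0x6B cont=0 payload=0x6B=107: acc |= 107<<14 -> acc=1764537 shift=21 [end]
Varint 3: bytes[5:8] = B9 D9 6B -> value 1764537 (3 byte(s))
  byte[8]=0xEE cont=1 payload=0x6E=110: acc |= 110<<0 -> acc=110 shift=7
  byte[9]=0x26 cont=0 payload=0x26=38: acc |= 38<<7 -> acc=4974 shift=14 [end]
Varint 4: bytes[8:10] = EE 26 -> value 4974 (2 byte(s))

Answer: 8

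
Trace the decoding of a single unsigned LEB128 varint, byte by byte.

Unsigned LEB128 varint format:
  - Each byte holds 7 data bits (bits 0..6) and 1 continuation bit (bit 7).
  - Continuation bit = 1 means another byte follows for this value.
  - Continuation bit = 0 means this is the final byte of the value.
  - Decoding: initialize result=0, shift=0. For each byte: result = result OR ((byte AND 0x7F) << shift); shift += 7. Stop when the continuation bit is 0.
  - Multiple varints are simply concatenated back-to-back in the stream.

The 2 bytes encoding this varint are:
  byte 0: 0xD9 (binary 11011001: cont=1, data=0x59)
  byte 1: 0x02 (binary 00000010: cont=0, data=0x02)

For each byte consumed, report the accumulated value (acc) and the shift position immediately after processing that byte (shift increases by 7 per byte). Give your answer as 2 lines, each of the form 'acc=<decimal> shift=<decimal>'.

Answer: acc=89 shift=7
acc=345 shift=14

Derivation:
byte 0=0xD9: payload=0x59=89, contrib = 89<<0 = 89; acc -> 89, shift -> 7
byte 1=0x02: payload=0x02=2, contrib = 2<<7 = 256; acc -> 345, shift -> 14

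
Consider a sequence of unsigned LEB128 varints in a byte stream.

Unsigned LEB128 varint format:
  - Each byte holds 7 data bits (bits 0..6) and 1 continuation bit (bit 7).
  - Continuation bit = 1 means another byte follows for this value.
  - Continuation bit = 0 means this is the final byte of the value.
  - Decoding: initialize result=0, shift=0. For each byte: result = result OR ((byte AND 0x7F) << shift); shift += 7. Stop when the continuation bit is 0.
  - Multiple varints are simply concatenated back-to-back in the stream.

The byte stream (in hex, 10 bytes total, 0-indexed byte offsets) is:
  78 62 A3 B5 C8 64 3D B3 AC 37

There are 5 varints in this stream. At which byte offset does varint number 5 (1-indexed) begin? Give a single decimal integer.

  byte[0]=0x78 cont=0 payload=0x78=120: acc |= 120<<0 -> acc=120 shift=7 [end]
Varint 1: bytes[0:1] = 78 -> value 120 (1 byte(s))
  byte[1]=0x62 cont=0 payload=0x62=98: acc |= 98<<0 -> acc=98 shift=7 [end]
Varint 2: bytes[1:2] = 62 -> value 98 (1 byte(s))
  byte[2]=0xA3 cont=1 payload=0x23=35: acc |= 35<<0 -> acc=35 shift=7
  byte[3]=0xB5 cont=1 payload=0x35=53: acc |= 53<<7 -> acc=6819 shift=14
  byte[4]=0xC8 cont=1 payload=0x48=72: acc |= 72<<14 -> acc=1186467 shift=21
  byte[5]=0x64 cont=0 payload=0x64=100: acc |= 100<<21 -> acc=210901667 shift=28 [end]
Varint 3: bytes[2:6] = A3 B5 C8 64 -> value 210901667 (4 byte(s))
  byte[6]=0x3D cont=0 payload=0x3D=61: acc |= 61<<0 -> acc=61 shift=7 [end]
Varint 4: bytes[6:7] = 3D -> value 61 (1 byte(s))
  byte[7]=0xB3 cont=1 payload=0x33=51: acc |= 51<<0 -> acc=51 shift=7
  byte[8]=0xAC cont=1 payload=0x2C=44: acc |= 44<<7 -> acc=5683 shift=14
  byte[9]=0x37 cont=0 payload=0x37=55: acc |= 55<<14 -> acc=906803 shift=21 [end]
Varint 5: bytes[7:10] = B3 AC 37 -> value 906803 (3 byte(s))

Answer: 7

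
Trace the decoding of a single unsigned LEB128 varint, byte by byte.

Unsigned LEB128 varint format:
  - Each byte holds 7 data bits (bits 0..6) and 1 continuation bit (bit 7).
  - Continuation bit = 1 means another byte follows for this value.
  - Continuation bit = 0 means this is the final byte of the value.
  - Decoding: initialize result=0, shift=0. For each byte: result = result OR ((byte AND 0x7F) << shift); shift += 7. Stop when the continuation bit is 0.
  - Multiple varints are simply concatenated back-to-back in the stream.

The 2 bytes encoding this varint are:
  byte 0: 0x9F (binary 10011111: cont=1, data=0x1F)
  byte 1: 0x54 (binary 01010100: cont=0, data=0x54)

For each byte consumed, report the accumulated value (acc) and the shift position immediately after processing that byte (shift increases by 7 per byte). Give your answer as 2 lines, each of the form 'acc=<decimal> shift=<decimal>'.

byte 0=0x9F: payload=0x1F=31, contrib = 31<<0 = 31; acc -> 31, shift -> 7
byte 1=0x54: payload=0x54=84, contrib = 84<<7 = 10752; acc -> 10783, shift -> 14

Answer: acc=31 shift=7
acc=10783 shift=14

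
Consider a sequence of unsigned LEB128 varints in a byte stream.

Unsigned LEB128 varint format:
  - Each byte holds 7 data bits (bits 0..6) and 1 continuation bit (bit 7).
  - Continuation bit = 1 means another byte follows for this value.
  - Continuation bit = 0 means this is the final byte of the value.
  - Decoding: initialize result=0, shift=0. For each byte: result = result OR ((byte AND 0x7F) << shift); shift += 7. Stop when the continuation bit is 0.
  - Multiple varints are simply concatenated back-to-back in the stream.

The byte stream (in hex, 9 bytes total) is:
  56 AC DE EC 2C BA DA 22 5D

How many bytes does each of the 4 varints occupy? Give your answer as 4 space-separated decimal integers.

  byte[0]=0x56 cont=0 payload=0x56=86: acc |= 86<<0 -> acc=86 shift=7 [end]
Varint 1: bytes[0:1] = 56 -> value 86 (1 byte(s))
  byte[1]=0xAC cont=1 payload=0x2C=44: acc |= 44<<0 -> acc=44 shift=7
  byte[2]=0xDE cont=1 payload=0x5E=94: acc |= 94<<7 -> acc=12076 shift=14
  byte[3]=0xEC cont=1 payload=0x6C=108: acc |= 108<<14 -> acc=1781548 shift=21
  byte[4]=0x2C cont=0 payload=0x2C=44: acc |= 44<<21 -> acc=94056236 shift=28 [end]
Varint 2: bytes[1:5] = AC DE EC 2C -> value 94056236 (4 byte(s))
  byte[5]=0xBA cont=1 payload=0x3A=58: acc |= 58<<0 -> acc=58 shift=7
  byte[6]=0xDA cont=1 payload=0x5A=90: acc |= 90<<7 -> acc=11578 shift=14
  byte[7]=0x22 cont=0 payload=0x22=34: acc |= 34<<14 -> acc=568634 shift=21 [end]
Varint 3: bytes[5:8] = BA DA 22 -> value 568634 (3 byte(s))
  byte[8]=0x5D cont=0 payload=0x5D=93: acc |= 93<<0 -> acc=93 shift=7 [end]
Varint 4: bytes[8:9] = 5D -> value 93 (1 byte(s))

Answer: 1 4 3 1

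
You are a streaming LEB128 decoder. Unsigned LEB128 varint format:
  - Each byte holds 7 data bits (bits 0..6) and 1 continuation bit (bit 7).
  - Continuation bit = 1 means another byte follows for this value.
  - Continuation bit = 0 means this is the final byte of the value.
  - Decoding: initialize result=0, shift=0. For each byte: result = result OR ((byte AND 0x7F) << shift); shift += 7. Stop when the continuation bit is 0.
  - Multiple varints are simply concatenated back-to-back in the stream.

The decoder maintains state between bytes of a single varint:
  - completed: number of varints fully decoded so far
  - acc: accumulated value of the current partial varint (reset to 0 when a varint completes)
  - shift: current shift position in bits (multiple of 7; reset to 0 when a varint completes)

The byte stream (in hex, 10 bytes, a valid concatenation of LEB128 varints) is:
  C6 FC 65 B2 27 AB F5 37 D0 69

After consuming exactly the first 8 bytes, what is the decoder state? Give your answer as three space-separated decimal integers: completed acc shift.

Answer: 3 0 0

Derivation:
byte[0]=0xC6 cont=1 payload=0x46: acc |= 70<<0 -> completed=0 acc=70 shift=7
byte[1]=0xFC cont=1 payload=0x7C: acc |= 124<<7 -> completed=0 acc=15942 shift=14
byte[2]=0x65 cont=0 payload=0x65: varint #1 complete (value=1670726); reset -> completed=1 acc=0 shift=0
byte[3]=0xB2 cont=1 payload=0x32: acc |= 50<<0 -> completed=1 acc=50 shift=7
byte[4]=0x27 cont=0 payload=0x27: varint #2 complete (value=5042); reset -> completed=2 acc=0 shift=0
byte[5]=0xAB cont=1 payload=0x2B: acc |= 43<<0 -> completed=2 acc=43 shift=7
byte[6]=0xF5 cont=1 payload=0x75: acc |= 117<<7 -> completed=2 acc=15019 shift=14
byte[7]=0x37 cont=0 payload=0x37: varint #3 complete (value=916139); reset -> completed=3 acc=0 shift=0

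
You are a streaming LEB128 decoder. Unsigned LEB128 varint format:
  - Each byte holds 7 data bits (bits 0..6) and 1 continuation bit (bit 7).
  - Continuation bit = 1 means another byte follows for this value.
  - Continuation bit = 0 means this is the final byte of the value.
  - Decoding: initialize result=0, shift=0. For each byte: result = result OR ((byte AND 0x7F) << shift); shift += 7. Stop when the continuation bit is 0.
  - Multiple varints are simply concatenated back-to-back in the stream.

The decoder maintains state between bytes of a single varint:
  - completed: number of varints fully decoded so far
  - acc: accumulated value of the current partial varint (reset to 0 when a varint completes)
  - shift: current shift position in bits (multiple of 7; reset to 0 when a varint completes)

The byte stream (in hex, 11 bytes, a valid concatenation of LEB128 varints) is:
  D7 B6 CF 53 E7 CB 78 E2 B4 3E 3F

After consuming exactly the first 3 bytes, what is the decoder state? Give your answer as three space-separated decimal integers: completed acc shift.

byte[0]=0xD7 cont=1 payload=0x57: acc |= 87<<0 -> completed=0 acc=87 shift=7
byte[1]=0xB6 cont=1 payload=0x36: acc |= 54<<7 -> completed=0 acc=6999 shift=14
byte[2]=0xCF cont=1 payload=0x4F: acc |= 79<<14 -> completed=0 acc=1301335 shift=21

Answer: 0 1301335 21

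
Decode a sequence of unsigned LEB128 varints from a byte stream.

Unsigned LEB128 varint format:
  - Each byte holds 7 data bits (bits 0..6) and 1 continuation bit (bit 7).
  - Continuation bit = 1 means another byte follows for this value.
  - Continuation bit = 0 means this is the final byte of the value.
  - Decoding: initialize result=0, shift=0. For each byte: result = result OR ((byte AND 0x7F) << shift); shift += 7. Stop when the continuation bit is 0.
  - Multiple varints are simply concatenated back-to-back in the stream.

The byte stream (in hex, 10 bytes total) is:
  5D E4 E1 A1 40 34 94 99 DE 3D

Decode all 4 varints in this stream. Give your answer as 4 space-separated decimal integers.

Answer: 93 134770916 52 129469588

Derivation:
  byte[0]=0x5D cont=0 payload=0x5D=93: acc |= 93<<0 -> acc=93 shift=7 [end]
Varint 1: bytes[0:1] = 5D -> value 93 (1 byte(s))
  byte[1]=0xE4 cont=1 payload=0x64=100: acc |= 100<<0 -> acc=100 shift=7
  byte[2]=0xE1 cont=1 payload=0x61=97: acc |= 97<<7 -> acc=12516 shift=14
  byte[3]=0xA1 cont=1 payload=0x21=33: acc |= 33<<14 -> acc=553188 shift=21
  byte[4]=0x40 cont=0 payload=0x40=64: acc |= 64<<21 -> acc=134770916 shift=28 [end]
Varint 2: bytes[1:5] = E4 E1 A1 40 -> value 134770916 (4 byte(s))
  byte[5]=0x34 cont=0 payload=0x34=52: acc |= 52<<0 -> acc=52 shift=7 [end]
Varint 3: bytes[5:6] = 34 -> value 52 (1 byte(s))
  byte[6]=0x94 cont=1 payload=0x14=20: acc |= 20<<0 -> acc=20 shift=7
  byte[7]=0x99 cont=1 payload=0x19=25: acc |= 25<<7 -> acc=3220 shift=14
  byte[8]=0xDE cont=1 payload=0x5E=94: acc |= 94<<14 -> acc=1543316 shift=21
  byte[9]=0x3D cont=0 payload=0x3D=61: acc |= 61<<21 -> acc=129469588 shift=28 [end]
Varint 4: bytes[6:10] = 94 99 DE 3D -> value 129469588 (4 byte(s))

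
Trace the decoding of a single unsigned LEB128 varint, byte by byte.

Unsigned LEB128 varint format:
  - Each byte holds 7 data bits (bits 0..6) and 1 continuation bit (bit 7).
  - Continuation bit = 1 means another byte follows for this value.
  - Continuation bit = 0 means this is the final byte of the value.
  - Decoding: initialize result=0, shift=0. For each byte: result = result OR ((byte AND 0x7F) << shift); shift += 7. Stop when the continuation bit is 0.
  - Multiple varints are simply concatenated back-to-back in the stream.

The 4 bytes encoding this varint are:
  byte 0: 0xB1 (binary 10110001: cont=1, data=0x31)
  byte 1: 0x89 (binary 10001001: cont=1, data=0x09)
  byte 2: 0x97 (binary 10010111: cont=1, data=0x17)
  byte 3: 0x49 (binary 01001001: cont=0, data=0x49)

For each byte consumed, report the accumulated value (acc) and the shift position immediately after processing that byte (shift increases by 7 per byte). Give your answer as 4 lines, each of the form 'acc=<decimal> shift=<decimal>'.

Answer: acc=49 shift=7
acc=1201 shift=14
acc=378033 shift=21
acc=153470129 shift=28

Derivation:
byte 0=0xB1: payload=0x31=49, contrib = 49<<0 = 49; acc -> 49, shift -> 7
byte 1=0x89: payload=0x09=9, contrib = 9<<7 = 1152; acc -> 1201, shift -> 14
byte 2=0x97: payload=0x17=23, contrib = 23<<14 = 376832; acc -> 378033, shift -> 21
byte 3=0x49: payload=0x49=73, contrib = 73<<21 = 153092096; acc -> 153470129, shift -> 28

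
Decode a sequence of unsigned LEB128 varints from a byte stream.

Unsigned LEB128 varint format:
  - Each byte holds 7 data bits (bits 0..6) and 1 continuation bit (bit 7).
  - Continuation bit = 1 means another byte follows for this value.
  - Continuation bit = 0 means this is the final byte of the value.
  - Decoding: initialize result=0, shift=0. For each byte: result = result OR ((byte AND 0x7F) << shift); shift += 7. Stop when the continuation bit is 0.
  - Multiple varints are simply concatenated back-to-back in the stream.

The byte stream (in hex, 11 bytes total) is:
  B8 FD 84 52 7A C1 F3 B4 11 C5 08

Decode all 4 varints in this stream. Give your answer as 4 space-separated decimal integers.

Answer: 172048056 122 36518337 1093

Derivation:
  byte[0]=0xB8 cont=1 payload=0x38=56: acc |= 56<<0 -> acc=56 shift=7
  byte[1]=0xFD cont=1 payload=0x7D=125: acc |= 125<<7 -> acc=16056 shift=14
  byte[2]=0x84 cont=1 payload=0x04=4: acc |= 4<<14 -> acc=81592 shift=21
  byte[3]=0x52 cont=0 payload=0x52=82: acc |= 82<<21 -> acc=172048056 shift=28 [end]
Varint 1: bytes[0:4] = B8 FD 84 52 -> value 172048056 (4 byte(s))
  byte[4]=0x7A cont=0 payload=0x7A=122: acc |= 122<<0 -> acc=122 shift=7 [end]
Varint 2: bytes[4:5] = 7A -> value 122 (1 byte(s))
  byte[5]=0xC1 cont=1 payload=0x41=65: acc |= 65<<0 -> acc=65 shift=7
  byte[6]=0xF3 cont=1 payload=0x73=115: acc |= 115<<7 -> acc=14785 shift=14
  byte[7]=0xB4 cont=1 payload=0x34=52: acc |= 52<<14 -> acc=866753 shift=21
  byte[8]=0x11 cont=0 payload=0x11=17: acc |= 17<<21 -> acc=36518337 shift=28 [end]
Varint 3: bytes[5:9] = C1 F3 B4 11 -> value 36518337 (4 byte(s))
  byte[9]=0xC5 cont=1 payload=0x45=69: acc |= 69<<0 -> acc=69 shift=7
  byte[10]=0x08 cont=0 payload=0x08=8: acc |= 8<<7 -> acc=1093 shift=14 [end]
Varint 4: bytes[9:11] = C5 08 -> value 1093 (2 byte(s))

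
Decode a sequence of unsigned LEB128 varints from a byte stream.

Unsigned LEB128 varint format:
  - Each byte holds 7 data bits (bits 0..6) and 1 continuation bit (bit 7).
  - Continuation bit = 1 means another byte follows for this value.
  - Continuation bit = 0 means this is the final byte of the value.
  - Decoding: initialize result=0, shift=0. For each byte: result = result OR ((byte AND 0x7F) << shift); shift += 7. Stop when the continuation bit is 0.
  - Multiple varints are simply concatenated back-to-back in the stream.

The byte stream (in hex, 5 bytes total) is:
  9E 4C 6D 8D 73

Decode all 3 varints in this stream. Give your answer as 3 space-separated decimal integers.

  byte[0]=0x9E cont=1 payload=0x1E=30: acc |= 30<<0 -> acc=30 shift=7
  byte[1]=0x4C cont=0 payload=0x4C=76: acc |= 76<<7 -> acc=9758 shift=14 [end]
Varint 1: bytes[0:2] = 9E 4C -> value 9758 (2 byte(s))
  byte[2]=0x6D cont=0 payload=0x6D=109: acc |= 109<<0 -> acc=109 shift=7 [end]
Varint 2: bytes[2:3] = 6D -> value 109 (1 byte(s))
  byte[3]=0x8D cont=1 payload=0x0D=13: acc |= 13<<0 -> acc=13 shift=7
  byte[4]=0x73 cont=0 payload=0x73=115: acc |= 115<<7 -> acc=14733 shift=14 [end]
Varint 3: bytes[3:5] = 8D 73 -> value 14733 (2 byte(s))

Answer: 9758 109 14733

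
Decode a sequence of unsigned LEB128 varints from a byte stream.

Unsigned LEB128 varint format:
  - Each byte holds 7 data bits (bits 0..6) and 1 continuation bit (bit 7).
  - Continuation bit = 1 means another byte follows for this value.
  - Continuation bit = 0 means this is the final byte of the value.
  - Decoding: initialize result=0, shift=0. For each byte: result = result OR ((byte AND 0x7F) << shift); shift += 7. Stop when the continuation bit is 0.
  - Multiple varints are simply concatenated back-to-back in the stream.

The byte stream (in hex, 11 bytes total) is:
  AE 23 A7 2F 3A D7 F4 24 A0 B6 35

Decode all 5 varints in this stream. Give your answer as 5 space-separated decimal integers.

  byte[0]=0xAE cont=1 payload=0x2E=46: acc |= 46<<0 -> acc=46 shift=7
  byte[1]=0x23 cont=0 payload=0x23=35: acc |= 35<<7 -> acc=4526 shift=14 [end]
Varint 1: bytes[0:2] = AE 23 -> value 4526 (2 byte(s))
  byte[2]=0xA7 cont=1 payload=0x27=39: acc |= 39<<0 -> acc=39 shift=7
  byte[3]=0x2F cont=0 payload=0x2F=47: acc |= 47<<7 -> acc=6055 shift=14 [end]
Varint 2: bytes[2:4] = A7 2F -> value 6055 (2 byte(s))
  byte[4]=0x3A cont=0 payload=0x3A=58: acc |= 58<<0 -> acc=58 shift=7 [end]
Varint 3: bytes[4:5] = 3A -> value 58 (1 byte(s))
  byte[5]=0xD7 cont=1 payload=0x57=87: acc |= 87<<0 -> acc=87 shift=7
  byte[6]=0xF4 cont=1 payload=0x74=116: acc |= 116<<7 -> acc=14935 shift=14
  byte[7]=0x24 cont=0 payload=0x24=36: acc |= 36<<14 -> acc=604759 shift=21 [end]
Varint 4: bytes[5:8] = D7 F4 24 -> value 604759 (3 byte(s))
  byte[8]=0xA0 cont=1 payload=0x20=32: acc |= 32<<0 -> acc=32 shift=7
  byte[9]=0xB6 cont=1 payload=0x36=54: acc |= 54<<7 -> acc=6944 shift=14
  byte[10]=0x35 cont=0 payload=0x35=53: acc |= 53<<14 -> acc=875296 shift=21 [end]
Varint 5: bytes[8:11] = A0 B6 35 -> value 875296 (3 byte(s))

Answer: 4526 6055 58 604759 875296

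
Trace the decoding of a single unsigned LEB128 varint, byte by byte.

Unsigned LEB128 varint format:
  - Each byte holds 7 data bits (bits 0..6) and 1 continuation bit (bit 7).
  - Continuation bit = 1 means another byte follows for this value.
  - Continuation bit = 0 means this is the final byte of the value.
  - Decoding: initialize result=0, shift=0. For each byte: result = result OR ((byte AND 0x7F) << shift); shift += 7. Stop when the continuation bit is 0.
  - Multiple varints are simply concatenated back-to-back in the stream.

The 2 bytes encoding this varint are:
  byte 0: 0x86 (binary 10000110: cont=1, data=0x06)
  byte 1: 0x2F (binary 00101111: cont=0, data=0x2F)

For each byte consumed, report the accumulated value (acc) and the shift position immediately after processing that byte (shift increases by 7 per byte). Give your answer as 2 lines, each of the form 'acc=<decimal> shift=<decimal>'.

byte 0=0x86: payload=0x06=6, contrib = 6<<0 = 6; acc -> 6, shift -> 7
byte 1=0x2F: payload=0x2F=47, contrib = 47<<7 = 6016; acc -> 6022, shift -> 14

Answer: acc=6 shift=7
acc=6022 shift=14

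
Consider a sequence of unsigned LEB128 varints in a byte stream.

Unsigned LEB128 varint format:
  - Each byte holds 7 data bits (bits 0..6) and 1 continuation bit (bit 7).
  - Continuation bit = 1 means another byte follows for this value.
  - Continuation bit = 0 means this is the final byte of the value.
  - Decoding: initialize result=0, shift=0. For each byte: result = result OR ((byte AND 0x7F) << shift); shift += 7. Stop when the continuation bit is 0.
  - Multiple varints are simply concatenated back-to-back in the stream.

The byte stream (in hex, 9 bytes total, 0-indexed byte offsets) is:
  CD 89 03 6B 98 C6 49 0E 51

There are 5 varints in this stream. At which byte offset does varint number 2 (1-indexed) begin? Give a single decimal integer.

Answer: 3

Derivation:
  byte[0]=0xCD cont=1 payload=0x4D=77: acc |= 77<<0 -> acc=77 shift=7
  byte[1]=0x89 cont=1 payload=0x09=9: acc |= 9<<7 -> acc=1229 shift=14
  byte[2]=0x03 cont=0 payload=0x03=3: acc |= 3<<14 -> acc=50381 shift=21 [end]
Varint 1: bytes[0:3] = CD 89 03 -> value 50381 (3 byte(s))
  byte[3]=0x6B cont=0 payload=0x6B=107: acc |= 107<<0 -> acc=107 shift=7 [end]
Varint 2: bytes[3:4] = 6B -> value 107 (1 byte(s))
  byte[4]=0x98 cont=1 payload=0x18=24: acc |= 24<<0 -> acc=24 shift=7
  byte[5]=0xC6 cont=1 payload=0x46=70: acc |= 70<<7 -> acc=8984 shift=14
  byte[6]=0x49 cont=0 payload=0x49=73: acc |= 73<<14 -> acc=1205016 shift=21 [end]
Varint 3: bytes[4:7] = 98 C6 49 -> value 1205016 (3 byte(s))
  byte[7]=0x0E cont=0 payload=0x0E=14: acc |= 14<<0 -> acc=14 shift=7 [end]
Varint 4: bytes[7:8] = 0E -> value 14 (1 byte(s))
  byte[8]=0x51 cont=0 payload=0x51=81: acc |= 81<<0 -> acc=81 shift=7 [end]
Varint 5: bytes[8:9] = 51 -> value 81 (1 byte(s))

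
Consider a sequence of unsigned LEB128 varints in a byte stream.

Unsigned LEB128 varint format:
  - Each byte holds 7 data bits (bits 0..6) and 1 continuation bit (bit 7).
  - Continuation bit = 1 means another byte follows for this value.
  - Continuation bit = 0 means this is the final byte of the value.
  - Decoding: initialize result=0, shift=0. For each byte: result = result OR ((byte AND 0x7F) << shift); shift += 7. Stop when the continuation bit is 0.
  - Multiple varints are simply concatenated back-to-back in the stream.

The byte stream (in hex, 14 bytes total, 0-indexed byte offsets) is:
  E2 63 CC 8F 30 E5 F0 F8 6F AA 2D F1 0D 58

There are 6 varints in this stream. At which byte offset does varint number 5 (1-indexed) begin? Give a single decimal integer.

  byte[0]=0xE2 cont=1 payload=0x62=98: acc |= 98<<0 -> acc=98 shift=7
  byte[1]=0x63 cont=0 payload=0x63=99: acc |= 99<<7 -> acc=12770 shift=14 [end]
Varint 1: bytes[0:2] = E2 63 -> value 12770 (2 byte(s))
  byte[2]=0xCC cont=1 payload=0x4C=76: acc |= 76<<0 -> acc=76 shift=7
  byte[3]=0x8F cont=1 payload=0x0F=15: acc |= 15<<7 -> acc=1996 shift=14
  byte[4]=0x30 cont=0 payload=0x30=48: acc |= 48<<14 -> acc=788428 shift=21 [end]
Varint 2: bytes[2:5] = CC 8F 30 -> value 788428 (3 byte(s))
  byte[5]=0xE5 cont=1 payload=0x65=101: acc |= 101<<0 -> acc=101 shift=7
  byte[6]=0xF0 cont=1 payload=0x70=112: acc |= 112<<7 -> acc=14437 shift=14
  byte[7]=0xF8 cont=1 payload=0x78=120: acc |= 120<<14 -> acc=1980517 shift=21
  byte[8]=0x6F cont=0 payload=0x6F=111: acc |= 111<<21 -> acc=234764389 shift=28 [end]
Varint 3: bytes[5:9] = E5 F0 F8 6F -> value 234764389 (4 byte(s))
  byte[9]=0xAA cont=1 payload=0x2A=42: acc |= 42<<0 -> acc=42 shift=7
  byte[10]=0x2D cont=0 payload=0x2D=45: acc |= 45<<7 -> acc=5802 shift=14 [end]
Varint 4: bytes[9:11] = AA 2D -> value 5802 (2 byte(s))
  byte[11]=0xF1 cont=1 payload=0x71=113: acc |= 113<<0 -> acc=113 shift=7
  byte[12]=0x0D cont=0 payload=0x0D=13: acc |= 13<<7 -> acc=1777 shift=14 [end]
Varint 5: bytes[11:13] = F1 0D -> value 1777 (2 byte(s))
  byte[13]=0x58 cont=0 payload=0x58=88: acc |= 88<<0 -> acc=88 shift=7 [end]
Varint 6: bytes[13:14] = 58 -> value 88 (1 byte(s))

Answer: 11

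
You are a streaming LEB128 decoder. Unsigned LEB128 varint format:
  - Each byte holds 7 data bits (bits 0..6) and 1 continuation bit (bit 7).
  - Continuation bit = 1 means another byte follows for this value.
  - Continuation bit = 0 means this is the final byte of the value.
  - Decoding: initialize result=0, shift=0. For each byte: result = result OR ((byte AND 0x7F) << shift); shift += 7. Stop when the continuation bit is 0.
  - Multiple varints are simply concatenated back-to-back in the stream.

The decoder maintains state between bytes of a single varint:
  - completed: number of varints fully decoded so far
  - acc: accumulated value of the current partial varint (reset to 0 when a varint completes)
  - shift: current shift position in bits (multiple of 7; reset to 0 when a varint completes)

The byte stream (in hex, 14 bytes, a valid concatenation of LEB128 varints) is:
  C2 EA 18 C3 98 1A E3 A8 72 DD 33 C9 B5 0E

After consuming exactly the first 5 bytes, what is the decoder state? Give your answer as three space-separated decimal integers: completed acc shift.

byte[0]=0xC2 cont=1 payload=0x42: acc |= 66<<0 -> completed=0 acc=66 shift=7
byte[1]=0xEA cont=1 payload=0x6A: acc |= 106<<7 -> completed=0 acc=13634 shift=14
byte[2]=0x18 cont=0 payload=0x18: varint #1 complete (value=406850); reset -> completed=1 acc=0 shift=0
byte[3]=0xC3 cont=1 payload=0x43: acc |= 67<<0 -> completed=1 acc=67 shift=7
byte[4]=0x98 cont=1 payload=0x18: acc |= 24<<7 -> completed=1 acc=3139 shift=14

Answer: 1 3139 14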